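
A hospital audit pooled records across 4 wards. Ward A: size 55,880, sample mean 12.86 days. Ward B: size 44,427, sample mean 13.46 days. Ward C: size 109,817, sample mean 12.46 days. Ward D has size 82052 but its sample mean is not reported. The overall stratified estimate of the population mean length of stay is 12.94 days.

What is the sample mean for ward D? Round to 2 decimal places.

13.36

Σ Nₕx̄ₕ = N·μ, so 82052·x̄_D = 292176·12.94 − (55880·12.86 + 44427·13.46 + 109817·12.46).
= 3780757.44 − 2684924.04 = 1095833.4.
x̄_D = 1095833.4 / 82052 = 13.3554... → 13.36.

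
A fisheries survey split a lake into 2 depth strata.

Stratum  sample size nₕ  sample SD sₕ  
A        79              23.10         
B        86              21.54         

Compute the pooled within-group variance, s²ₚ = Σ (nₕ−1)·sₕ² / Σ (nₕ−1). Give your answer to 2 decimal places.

A: (79−1)·23.10² = 78·533.61 = 41621.58
B: (86−1)·21.54² = 85·463.9716 = 39437.586
Numerator = 81059.166; denominator = Σ(nₕ−1) = 163.
s²ₚ = 81059.166/163 = 497.2955... → 497.30.

497.30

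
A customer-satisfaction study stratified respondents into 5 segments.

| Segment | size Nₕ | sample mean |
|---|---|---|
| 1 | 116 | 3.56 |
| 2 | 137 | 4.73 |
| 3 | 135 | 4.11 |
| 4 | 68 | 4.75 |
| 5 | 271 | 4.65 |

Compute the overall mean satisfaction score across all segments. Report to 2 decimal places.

x̄_st = (Σ Nₕx̄ₕ) / (Σ Nₕ) = (116·3.56 + 137·4.73 + 135·4.11 + 68·4.75 + 271·4.65) / 727
= 3198.97 / 727 = 4.4002... → 4.40.

4.40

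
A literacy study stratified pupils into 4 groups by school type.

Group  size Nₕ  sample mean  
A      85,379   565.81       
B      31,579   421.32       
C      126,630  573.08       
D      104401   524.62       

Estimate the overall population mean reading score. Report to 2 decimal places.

N = 347989; weights Wₕ = Nₕ/N = (0.2453, 0.0907, 0.3639, 0.3000).
x̄_st = Σ Wₕ·x̄ₕ = 0.2453·565.81 + 0.0907·421.32 + 0.3639·573.08 + 0.3000·524.62 ≈ 542.9859...
→ 542.99.

542.99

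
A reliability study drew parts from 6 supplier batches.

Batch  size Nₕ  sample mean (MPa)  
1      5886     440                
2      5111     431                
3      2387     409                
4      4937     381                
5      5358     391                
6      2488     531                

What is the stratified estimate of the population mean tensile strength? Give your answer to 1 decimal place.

422.9

N = 5886 + 5111 + 2387 + 4937 + 5358 + 2488 = 26167.
Weight each subgroup mean by Nₕ/N and sum.
Σ Nₕx̄ₕ = 5886·440 + 5111·431 + 2387·409 + 4937·381 + 5358·391 + 2488·531 = 2589840 + 2202841 + 976283 + 1880997 + 2094978 + 1321128 = 11066067.
Divide by N: 11066067 / 26167 = 422.902... → 422.9.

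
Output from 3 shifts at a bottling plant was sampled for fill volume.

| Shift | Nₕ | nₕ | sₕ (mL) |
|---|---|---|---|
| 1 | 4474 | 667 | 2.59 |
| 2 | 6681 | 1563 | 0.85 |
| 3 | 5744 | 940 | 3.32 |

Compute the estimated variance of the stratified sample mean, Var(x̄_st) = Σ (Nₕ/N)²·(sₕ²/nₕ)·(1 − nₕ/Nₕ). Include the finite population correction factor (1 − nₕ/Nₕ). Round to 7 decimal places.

N = 16899. Term for each stratum: Wₕ²sₕ²/nₕ·(1−nₕ/Nₕ).
Var(x̄_st) = 0.0005998333 + 0.0000553476 + 0.0011330361 = 0.0017882169 → 0.0017882.

0.0017882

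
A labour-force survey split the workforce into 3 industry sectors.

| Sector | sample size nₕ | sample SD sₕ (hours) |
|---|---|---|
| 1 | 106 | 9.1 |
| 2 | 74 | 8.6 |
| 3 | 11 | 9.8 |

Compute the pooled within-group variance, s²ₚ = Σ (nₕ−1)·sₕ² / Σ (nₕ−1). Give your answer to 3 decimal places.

1: (106−1)·9.1² = 105·82.81 = 8695.05
2: (74−1)·8.6² = 73·73.96 = 5399.08
3: (11−1)·9.8² = 10·96.04 = 960.4
Numerator = 15054.53; denominator = Σ(nₕ−1) = 188.
s²ₚ = 15054.53/188 = 80.07729... → 80.077.

80.077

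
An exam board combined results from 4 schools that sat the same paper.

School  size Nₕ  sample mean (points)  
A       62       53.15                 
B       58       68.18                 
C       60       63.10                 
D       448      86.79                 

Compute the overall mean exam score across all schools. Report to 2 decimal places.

N = 62 + 58 + 60 + 448 = 628.
The stratified mean weights each stratum mean by its population share Nₕ/N.
Σ Nₕx̄ₕ = 62·53.15 + 58·68.18 + 60·63.10 + 448·86.79 = 3295.3 + 3954.44 + 3786 + 38881.92 = 49917.66.
Divide by N: 49917.66 / 628 = 79.4867... → 79.49.

79.49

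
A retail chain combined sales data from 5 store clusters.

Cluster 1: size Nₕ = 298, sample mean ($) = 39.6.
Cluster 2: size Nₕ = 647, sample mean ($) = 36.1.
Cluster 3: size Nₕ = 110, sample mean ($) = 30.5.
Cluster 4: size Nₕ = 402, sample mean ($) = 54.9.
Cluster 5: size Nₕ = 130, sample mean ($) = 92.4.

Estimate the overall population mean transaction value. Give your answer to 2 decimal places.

45.74

N = 298 + 647 + 110 + 402 + 130 = 1587.
The stratified mean weights each stratum mean by its population share Nₕ/N.
Σ Nₕx̄ₕ = 298·39.6 + 647·36.1 + 110·30.5 + 402·54.9 + 130·92.4 = 11800.8 + 23356.7 + 3355 + 22069.8 + 12012 = 72594.3.
Divide by N: 72594.3 / 1587 = 45.7431... → 45.74.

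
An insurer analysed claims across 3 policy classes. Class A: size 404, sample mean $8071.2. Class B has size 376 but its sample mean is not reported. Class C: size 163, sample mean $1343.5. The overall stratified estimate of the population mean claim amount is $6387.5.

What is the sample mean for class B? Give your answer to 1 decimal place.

Σ Nₕx̄ₕ = N·μ, so 376·x̄_B = 943·6387.5 − (404·8071.2 + 163·1343.5).
= 6023412.5 − 3479755.3 = 2543657.2.
x̄_B = 2543657.2 / 376 = 6765.046... → 6765.0.

6765.0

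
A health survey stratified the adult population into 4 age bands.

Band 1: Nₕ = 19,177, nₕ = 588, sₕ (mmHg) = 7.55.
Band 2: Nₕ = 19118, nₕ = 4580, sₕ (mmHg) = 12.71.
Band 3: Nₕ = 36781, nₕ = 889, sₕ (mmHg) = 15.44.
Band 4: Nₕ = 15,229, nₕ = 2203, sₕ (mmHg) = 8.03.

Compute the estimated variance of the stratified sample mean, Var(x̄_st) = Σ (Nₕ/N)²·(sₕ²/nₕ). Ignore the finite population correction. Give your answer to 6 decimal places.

N = 90305. Term for each stratum: Wₕ²sₕ²/nₕ.
Var(x̄_st) = 0.004371740 + 0.001580836 + 0.044485277 + 0.000832407 = 0.051270261 → 0.051270.

0.051270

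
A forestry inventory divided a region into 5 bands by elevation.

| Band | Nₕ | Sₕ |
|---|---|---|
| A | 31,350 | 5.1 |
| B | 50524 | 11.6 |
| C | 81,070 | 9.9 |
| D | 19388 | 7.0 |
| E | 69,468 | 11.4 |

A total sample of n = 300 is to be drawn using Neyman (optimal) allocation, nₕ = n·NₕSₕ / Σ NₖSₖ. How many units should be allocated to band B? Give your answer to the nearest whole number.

71

A: NₕSₕ = 31350·5.1 = 159885
B: NₕSₕ = 50524·11.6 = 586078.4
C: NₕSₕ = 81070·9.9 = 802593
D: NₕSₕ = 19388·7.0 = 135716
E: NₕSₕ = 69468·11.4 = 791935.2
Σ NₕSₕ = 2476207.6.
n_B = 300·586078.4/2476207.6 = 71.005... → 71.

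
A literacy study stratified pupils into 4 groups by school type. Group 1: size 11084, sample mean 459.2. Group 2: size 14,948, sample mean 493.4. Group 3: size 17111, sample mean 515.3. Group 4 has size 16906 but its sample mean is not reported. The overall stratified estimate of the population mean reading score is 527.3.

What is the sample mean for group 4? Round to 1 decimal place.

N = 11084 + 14948 + 17111 + 16906 = 60049.
Overall total = μ·N = 527.3·60049 = 31663837.7.
Subtract the known strata: 11084·459.2 + 14948·493.4 + 17111·515.3 = 21282414.3.
Remaining total for group 4: 31663837.7 − 21282414.3 = 10381423.4.
Divide by its size: 10381423.4 / 16906 = 614.067... → 614.1.

614.1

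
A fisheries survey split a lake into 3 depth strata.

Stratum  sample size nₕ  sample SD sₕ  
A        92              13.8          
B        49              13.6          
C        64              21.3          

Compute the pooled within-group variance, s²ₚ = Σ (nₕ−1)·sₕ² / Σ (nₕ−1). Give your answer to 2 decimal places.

A: (92−1)·13.8² = 91·190.44 = 17330.04
B: (49−1)·13.6² = 48·184.96 = 8878.08
C: (64−1)·21.3² = 63·453.69 = 28582.47
Numerator = 54790.59; denominator = Σ(nₕ−1) = 202.
s²ₚ = 54790.59/202 = 271.2405... → 271.24.

271.24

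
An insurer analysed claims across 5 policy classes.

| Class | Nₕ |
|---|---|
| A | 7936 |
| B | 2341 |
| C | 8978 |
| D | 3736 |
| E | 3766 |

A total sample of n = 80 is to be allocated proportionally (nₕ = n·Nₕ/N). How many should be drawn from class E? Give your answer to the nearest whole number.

Share of class E = 3766/26757 = 0.14075.
Allocate 80 × 0.14075 = 11.260... → 11.

11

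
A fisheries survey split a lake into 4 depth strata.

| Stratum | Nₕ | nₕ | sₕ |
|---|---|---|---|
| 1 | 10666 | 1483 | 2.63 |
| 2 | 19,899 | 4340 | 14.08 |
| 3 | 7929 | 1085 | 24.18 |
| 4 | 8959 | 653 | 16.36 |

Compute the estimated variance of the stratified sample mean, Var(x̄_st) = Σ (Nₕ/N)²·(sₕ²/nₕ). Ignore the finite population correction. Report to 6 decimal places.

N = 47453; Wₕ = Nₕ/N.
stratum 1: (10666/47453)²·2.63²/1483 = 0.000235638
stratum 2: (19899/47453)²·14.08²/4340 = 0.008032500
stratum 3: (7929/47453)²·24.18²/1085 = 0.015045005
stratum 4: (8959/47453)²·16.36²/653 = 0.014609829
Sum = 0.037922973 → 0.037923.

0.037923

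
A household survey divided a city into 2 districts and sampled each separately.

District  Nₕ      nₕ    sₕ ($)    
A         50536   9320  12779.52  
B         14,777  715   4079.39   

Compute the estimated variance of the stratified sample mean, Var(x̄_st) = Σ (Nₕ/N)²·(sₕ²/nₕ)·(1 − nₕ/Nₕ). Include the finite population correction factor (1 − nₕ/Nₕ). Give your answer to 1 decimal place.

N = 65313; Wₕ = Nₕ/N.
district A: (50536/65313)²·12779.52²/9320·(1 − 9320/50536) = 8556.1938
district B: (14777/65313)²·4079.39²/715·(1 − 715/14777) = 1133.7532
Sum = 9689.9469 → 9689.9.

9689.9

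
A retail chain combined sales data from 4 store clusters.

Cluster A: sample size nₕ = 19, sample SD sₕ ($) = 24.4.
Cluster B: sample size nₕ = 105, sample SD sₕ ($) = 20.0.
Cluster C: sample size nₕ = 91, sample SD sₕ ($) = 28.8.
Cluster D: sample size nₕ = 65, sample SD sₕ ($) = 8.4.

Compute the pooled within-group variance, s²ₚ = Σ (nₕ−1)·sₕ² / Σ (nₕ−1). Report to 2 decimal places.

476.38

Degrees of freedom: 18 + 104 + 90 + 64 = 276.
Σ(nₕ−1)sₕ² = 18·595.36 + 104·400 + 90·829.44 + 64·70.56 = 131481.92.
s²ₚ = 131481.92 / 276 = 476.3838... → 476.38.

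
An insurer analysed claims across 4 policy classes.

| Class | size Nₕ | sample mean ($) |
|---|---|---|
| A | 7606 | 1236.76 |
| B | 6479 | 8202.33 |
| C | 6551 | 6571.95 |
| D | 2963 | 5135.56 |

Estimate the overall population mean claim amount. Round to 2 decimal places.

x̄_st = (Σ Nₕx̄ₕ) / (Σ Nₕ) = (7606·1236.76 + 6479·8202.33 + 6551·6571.95 + 2963·5135.56) / 23599
= 120819201.36 / 23599 = 5119.6746... → 5119.67.

5119.67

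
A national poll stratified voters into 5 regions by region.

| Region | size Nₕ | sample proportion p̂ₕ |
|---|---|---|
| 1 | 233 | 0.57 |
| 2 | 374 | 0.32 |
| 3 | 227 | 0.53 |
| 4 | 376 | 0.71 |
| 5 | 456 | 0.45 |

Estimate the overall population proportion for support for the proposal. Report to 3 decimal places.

N = 233 + 374 + 227 + 376 + 456 = 1666.
Overall proportion = Σ (Nₕ/N)·p̂ₕ.
Σ Nₕp̂ₕ = 132.81 + 119.68 + 120.31 + 266.96 + 205.2 = 844.96.
844.96 / 1666 = 0.50718... → 0.507.

0.507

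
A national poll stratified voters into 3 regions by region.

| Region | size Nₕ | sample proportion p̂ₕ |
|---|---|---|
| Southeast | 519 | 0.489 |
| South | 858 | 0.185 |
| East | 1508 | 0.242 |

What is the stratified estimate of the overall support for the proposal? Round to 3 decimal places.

0.269

Wₕ = Nₕ/N with N = 2885: 0.1799, 0.2974, 0.5227.
p̂_st = 0.1799·0.489 + 0.2974·0.185 + 0.5227·0.242 ≈ 0.26948... → 0.269.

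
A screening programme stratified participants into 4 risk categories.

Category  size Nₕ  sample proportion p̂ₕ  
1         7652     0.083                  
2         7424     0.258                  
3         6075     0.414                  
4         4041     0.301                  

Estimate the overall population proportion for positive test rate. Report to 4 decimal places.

0.2494

N = 7652 + 7424 + 6075 + 4041 = 25192.
Overall proportion = Σ (Nₕ/N)·p̂ₕ.
Σ Nₕp̂ₕ = 635.116 + 1915.392 + 2515.05 + 1216.341 = 6281.899.
6281.899 / 25192 = 0.249361... → 0.2494.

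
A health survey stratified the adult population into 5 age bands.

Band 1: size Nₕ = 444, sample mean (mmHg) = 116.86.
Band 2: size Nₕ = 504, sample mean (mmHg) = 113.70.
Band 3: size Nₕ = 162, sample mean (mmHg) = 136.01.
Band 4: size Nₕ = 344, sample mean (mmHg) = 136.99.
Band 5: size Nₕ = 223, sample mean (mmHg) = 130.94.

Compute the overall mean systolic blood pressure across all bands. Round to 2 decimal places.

x̄_st = (Σ Nₕx̄ₕ) / (Σ Nₕ) = (444·116.86 + 504·113.70 + 162·136.01 + 344·136.99 + 223·130.94) / 1677
= 207548.44 / 1677 = 123.7617... → 123.76.

123.76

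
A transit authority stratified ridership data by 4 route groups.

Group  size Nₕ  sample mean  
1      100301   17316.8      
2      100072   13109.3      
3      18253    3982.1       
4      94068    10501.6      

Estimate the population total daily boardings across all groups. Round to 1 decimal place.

Estimate total by summing Nₕ·x̄ₕ over strata.
100301·17316.8 + 100072·13109.3 + 18253·3982.1 + 94068·10501.6 = 1736892356.8 + 1311873869.6 + 72685271.3 + 987864508.8 = 4109316006.5.

4109316006.5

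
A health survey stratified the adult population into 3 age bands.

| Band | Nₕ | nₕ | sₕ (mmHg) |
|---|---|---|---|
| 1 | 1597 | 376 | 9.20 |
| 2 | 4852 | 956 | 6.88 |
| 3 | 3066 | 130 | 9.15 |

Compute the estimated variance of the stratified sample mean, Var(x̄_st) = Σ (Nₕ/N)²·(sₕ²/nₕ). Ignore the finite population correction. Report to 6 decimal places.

0.086085

N = 9515; Wₕ = Nₕ/N.
band 1: (1597/9515)²·9.20²/376 = 0.006341326
band 2: (4852/9515)²·6.88²/956 = 0.012874874
band 3: (3066/9515)²·9.15²/130 = 0.066869111
Sum = 0.086085311 → 0.086085.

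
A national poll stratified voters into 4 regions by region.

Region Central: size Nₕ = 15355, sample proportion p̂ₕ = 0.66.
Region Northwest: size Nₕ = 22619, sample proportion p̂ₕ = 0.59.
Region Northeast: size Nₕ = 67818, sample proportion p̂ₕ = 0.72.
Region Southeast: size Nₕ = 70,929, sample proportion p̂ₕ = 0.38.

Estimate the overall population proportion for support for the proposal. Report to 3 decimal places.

0.562

N = 15355 + 22619 + 67818 + 70929 = 176721.
Overall proportion = Σ (Nₕ/N)·p̂ₕ.
Σ Nₕp̂ₕ = 10134.3 + 13345.21 + 48828.96 + 26953.02 = 99261.49.
99261.49 / 176721 = 0.56168... → 0.562.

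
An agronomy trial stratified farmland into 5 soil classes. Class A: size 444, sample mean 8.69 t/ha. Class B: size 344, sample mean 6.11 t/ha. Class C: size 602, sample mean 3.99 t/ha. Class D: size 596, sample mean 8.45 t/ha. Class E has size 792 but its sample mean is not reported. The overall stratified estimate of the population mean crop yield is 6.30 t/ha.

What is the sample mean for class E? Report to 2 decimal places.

N = 444 + 344 + 602 + 596 + 792 = 2778.
Overall total = μ·N = 6.30·2778 = 17501.4.
Subtract the known strata: 444·8.69 + 344·6.11 + 602·3.99 + 596·8.45 = 13398.38.
Remaining total for class E: 17501.4 − 13398.38 = 4103.02.
Divide by its size: 4103.02 / 792 = 5.1806... → 5.18.

5.18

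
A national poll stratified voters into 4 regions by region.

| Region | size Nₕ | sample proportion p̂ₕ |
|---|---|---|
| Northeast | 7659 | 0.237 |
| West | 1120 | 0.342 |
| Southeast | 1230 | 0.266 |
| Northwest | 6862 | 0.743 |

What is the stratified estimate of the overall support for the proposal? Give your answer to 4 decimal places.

0.4519

N = 7659 + 1120 + 1230 + 6862 = 16871.
Overall proportion = Σ (Nₕ/N)·p̂ₕ.
Σ Nₕp̂ₕ = 1815.183 + 383.04 + 327.18 + 5098.466 = 7623.869.
7623.869 / 16871 = 0.451892... → 0.4519.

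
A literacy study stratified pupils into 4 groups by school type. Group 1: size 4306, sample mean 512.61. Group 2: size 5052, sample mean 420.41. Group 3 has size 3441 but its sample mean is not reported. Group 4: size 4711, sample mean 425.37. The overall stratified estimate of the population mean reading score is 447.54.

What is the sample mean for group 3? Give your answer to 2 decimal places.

N = 4306 + 5052 + 3441 + 4711 = 17510.
Overall total = μ·N = 447.54·17510 = 7836425.4.
Subtract the known strata: 4306·512.61 + 5052·420.41 + 4711·425.37 = 6335128.05.
Remaining total for group 3: 7836425.4 − 6335128.05 = 1501297.35.
Divide by its size: 1501297.35 / 3441 = 436.2968... → 436.30.

436.30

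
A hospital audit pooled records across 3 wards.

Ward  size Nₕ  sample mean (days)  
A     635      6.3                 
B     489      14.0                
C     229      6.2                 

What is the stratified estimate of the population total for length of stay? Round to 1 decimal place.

12266.3

Estimate total by summing Nₕ·x̄ₕ over strata.
635·6.3 + 489·14.0 + 229·6.2 = 4000.5 + 6846 + 1419.8 = 12266.3.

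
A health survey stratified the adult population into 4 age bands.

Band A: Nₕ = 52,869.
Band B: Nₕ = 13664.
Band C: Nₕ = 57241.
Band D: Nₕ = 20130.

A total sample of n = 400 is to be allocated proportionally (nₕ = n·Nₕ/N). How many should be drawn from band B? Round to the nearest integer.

Share of band B = 13664/143904 = 0.09495.
Allocate 400 × 0.09495 = 37.981... → 38.

38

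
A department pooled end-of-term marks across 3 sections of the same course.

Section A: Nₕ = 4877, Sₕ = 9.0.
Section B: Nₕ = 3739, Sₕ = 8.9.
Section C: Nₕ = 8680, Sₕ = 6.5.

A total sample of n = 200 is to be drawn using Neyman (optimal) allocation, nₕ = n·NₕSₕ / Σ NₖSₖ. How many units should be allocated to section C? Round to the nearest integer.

84

A: NₕSₕ = 4877·9.0 = 43893
B: NₕSₕ = 3739·8.9 = 33277.1
C: NₕSₕ = 8680·6.5 = 56420
Σ NₕSₕ = 133590.1.
n_C = 200·56420/133590.1 = 84.467... → 84.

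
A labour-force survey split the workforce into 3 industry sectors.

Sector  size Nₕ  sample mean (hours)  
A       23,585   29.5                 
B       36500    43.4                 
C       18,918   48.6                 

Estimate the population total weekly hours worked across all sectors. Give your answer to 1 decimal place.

A: 23585·29.5 = 695757.5
B: 36500·43.4 = 1584100
C: 18918·48.6 = 919414.8
τ̂ = Σ Nₕx̄ₕ = 3199272.3.

3199272.3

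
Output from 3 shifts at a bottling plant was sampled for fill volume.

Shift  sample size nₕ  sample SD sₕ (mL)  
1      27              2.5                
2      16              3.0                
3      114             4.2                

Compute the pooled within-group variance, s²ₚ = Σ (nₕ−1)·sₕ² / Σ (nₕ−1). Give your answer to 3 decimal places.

14.875

Degrees of freedom: 26 + 15 + 113 = 154.
Σ(nₕ−1)sₕ² = 26·6.25 + 15·9 + 113·17.64 = 2290.82.
s²ₚ = 2290.82 / 154 = 14.87545... → 14.875.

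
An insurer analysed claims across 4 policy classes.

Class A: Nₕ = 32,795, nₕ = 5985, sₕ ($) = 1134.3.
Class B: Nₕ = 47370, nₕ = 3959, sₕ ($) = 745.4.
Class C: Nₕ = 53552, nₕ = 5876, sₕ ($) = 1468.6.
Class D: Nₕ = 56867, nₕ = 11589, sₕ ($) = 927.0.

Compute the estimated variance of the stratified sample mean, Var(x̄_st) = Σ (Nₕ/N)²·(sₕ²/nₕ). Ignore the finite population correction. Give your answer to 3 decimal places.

N = 190584; Wₕ = Nₕ/N.
class A: (32795/190584)²·1134.3²/5985 = 6.365523
class B: (47370/190584)²·745.4²/3959 = 8.670161
class C: (53552/190584)²·1468.6²/5876 = 28.980360
class D: (56867/190584)²·927.0²/11589 = 6.601783
Sum = 50.617828 → 50.618.

50.618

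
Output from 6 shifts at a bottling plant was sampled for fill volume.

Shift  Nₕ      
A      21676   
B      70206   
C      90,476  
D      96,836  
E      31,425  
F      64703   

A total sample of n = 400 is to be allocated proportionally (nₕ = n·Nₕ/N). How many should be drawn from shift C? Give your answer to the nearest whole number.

Share of shift C = 90476/375322 = 0.24106.
Allocate 400 × 0.24106 = 96.425... → 96.

96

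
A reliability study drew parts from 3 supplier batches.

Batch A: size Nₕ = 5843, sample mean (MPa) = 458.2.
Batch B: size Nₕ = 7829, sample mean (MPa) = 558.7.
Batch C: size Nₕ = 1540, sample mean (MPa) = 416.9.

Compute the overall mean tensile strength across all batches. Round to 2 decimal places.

x̄_st = (Σ Nₕx̄ₕ) / (Σ Nₕ) = (5843·458.2 + 7829·558.7 + 1540·416.9) / 15212
= 7693350.9 / 15212 = 505.7422... → 505.74.

505.74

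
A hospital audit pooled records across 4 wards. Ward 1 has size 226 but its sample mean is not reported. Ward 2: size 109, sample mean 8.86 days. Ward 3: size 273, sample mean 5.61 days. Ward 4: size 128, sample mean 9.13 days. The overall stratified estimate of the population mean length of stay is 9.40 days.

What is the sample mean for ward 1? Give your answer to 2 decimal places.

14.39

Σ Nₕx̄ₕ = N·μ, so 226·x̄_1 = 736·9.40 − (109·8.86 + 273·5.61 + 128·9.13).
= 6918.4 − 3665.91 = 3252.49.
x̄_1 = 3252.49 / 226 = 14.3915... → 14.39.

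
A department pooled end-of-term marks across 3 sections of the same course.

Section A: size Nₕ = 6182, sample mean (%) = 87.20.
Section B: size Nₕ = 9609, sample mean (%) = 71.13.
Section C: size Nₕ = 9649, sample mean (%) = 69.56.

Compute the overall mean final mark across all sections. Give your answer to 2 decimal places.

x̄_st = (Σ Nₕx̄ₕ) / (Σ Nₕ) = (6182·87.20 + 9609·71.13 + 9649·69.56) / 25440
= 1893743.01 / 25440 = 74.4396... → 74.44.

74.44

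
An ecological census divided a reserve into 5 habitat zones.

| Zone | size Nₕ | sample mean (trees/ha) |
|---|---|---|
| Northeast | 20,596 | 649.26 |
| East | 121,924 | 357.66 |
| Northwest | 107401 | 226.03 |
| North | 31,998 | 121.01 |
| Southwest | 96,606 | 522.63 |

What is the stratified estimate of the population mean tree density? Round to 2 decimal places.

358.28

x̄_st = (Σ Nₕx̄ₕ) / (Σ Nₕ) = (20596·649.26 + 121924·357.66 + 107401·226.03 + 31998·121.01 + 96606·522.63) / 378525
= 135616616.59 / 378525 = 358.2765... → 358.28.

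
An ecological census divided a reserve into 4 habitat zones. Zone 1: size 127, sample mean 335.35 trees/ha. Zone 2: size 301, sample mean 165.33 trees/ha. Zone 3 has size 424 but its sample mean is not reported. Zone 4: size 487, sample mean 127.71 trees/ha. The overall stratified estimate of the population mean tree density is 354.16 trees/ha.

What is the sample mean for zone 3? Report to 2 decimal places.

753.94

N = 127 + 301 + 424 + 487 = 1339.
Overall total = μ·N = 354.16·1339 = 474220.24.
Subtract the known strata: 127·335.35 + 301·165.33 + 487·127.71 = 154548.55.
Remaining total for zone 3: 474220.24 − 154548.55 = 319671.69.
Divide by its size: 319671.69 / 424 = 753.9427... → 753.94.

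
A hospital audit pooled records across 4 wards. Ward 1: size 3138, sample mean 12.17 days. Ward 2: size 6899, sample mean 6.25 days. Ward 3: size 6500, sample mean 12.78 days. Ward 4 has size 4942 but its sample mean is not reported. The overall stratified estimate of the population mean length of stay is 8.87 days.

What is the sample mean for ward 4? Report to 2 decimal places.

Σ Nₕx̄ₕ = N·μ, so 4942·x̄_4 = 21479·8.87 − (3138·12.17 + 6899·6.25 + 6500·12.78).
= 190518.73 − 164378.21 = 26140.52.
x̄_4 = 26140.52 / 4942 = 5.2895... → 5.29.

5.29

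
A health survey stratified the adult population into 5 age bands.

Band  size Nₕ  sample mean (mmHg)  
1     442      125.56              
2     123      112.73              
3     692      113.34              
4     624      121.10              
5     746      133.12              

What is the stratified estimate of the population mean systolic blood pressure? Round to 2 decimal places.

x̄_st = (Σ Nₕx̄ₕ) / (Σ Nₕ) = (442·125.56 + 123·112.73 + 692·113.34 + 624·121.10 + 746·133.12) / 2627
= 322668.51 / 2627 = 122.8278... → 122.83.

122.83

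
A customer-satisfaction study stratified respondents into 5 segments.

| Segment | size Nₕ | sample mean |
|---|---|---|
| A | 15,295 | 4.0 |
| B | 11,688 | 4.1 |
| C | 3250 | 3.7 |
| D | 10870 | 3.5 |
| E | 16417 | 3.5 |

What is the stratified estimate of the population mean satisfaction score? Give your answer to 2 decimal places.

N = 57520; weights Wₕ = Nₕ/N = (0.2659, 0.2032, 0.0565, 0.1890, 0.2854).
x̄_st = Σ Wₕ·x̄ₕ = 0.2659·4.0 + 0.2032·4.1 + 0.0565·3.7 + 0.1890·3.5 + 0.2854·3.5 ≈ 3.7662...
→ 3.77.

3.77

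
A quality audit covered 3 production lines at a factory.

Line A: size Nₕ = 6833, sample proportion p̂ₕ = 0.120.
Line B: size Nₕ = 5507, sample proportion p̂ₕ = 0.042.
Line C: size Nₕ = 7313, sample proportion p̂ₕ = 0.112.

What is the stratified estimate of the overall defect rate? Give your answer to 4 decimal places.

N = 6833 + 5507 + 7313 = 19653.
Overall proportion = Σ (Nₕ/N)·p̂ₕ.
Σ Nₕp̂ₕ = 819.96 + 231.294 + 819.056 = 1870.31.
1870.31 / 19653 = 0.095167... → 0.0952.

0.0952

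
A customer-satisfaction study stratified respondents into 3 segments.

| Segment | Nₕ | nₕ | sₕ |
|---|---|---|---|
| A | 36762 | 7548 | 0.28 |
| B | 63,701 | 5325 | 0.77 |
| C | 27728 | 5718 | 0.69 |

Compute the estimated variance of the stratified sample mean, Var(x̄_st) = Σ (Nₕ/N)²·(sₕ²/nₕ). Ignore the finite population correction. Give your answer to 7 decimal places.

N = 128191. Term for each stratum: Wₕ²sₕ²/nₕ.
Var(x̄_st) = 0.0000008542 + 0.0000274941 + 0.0000038956 = 0.0000322439 → 0.0000322.

0.0000322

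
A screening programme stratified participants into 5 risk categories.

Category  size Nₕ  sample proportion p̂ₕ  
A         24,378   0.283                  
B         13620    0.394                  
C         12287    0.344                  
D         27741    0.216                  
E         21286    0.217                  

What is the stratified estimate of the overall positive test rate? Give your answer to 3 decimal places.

Wₕ = Nₕ/N with N = 99312: 0.2455, 0.1371, 0.1237, 0.2793, 0.2143.
p̂_st = 0.2455·0.283 + 0.1371·0.394 + 0.1237·0.344 + 0.2793·0.216 + 0.2143·0.217 ≈ 0.27291... → 0.273.

0.273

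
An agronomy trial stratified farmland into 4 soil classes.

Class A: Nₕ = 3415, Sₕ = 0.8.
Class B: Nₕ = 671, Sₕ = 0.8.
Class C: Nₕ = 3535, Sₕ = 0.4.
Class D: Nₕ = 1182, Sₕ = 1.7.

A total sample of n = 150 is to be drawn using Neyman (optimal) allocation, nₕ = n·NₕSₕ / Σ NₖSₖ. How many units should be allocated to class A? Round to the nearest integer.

61

A: NₕSₕ = 3415·0.8 = 2732
B: NₕSₕ = 671·0.8 = 536.8
C: NₕSₕ = 3535·0.4 = 1414
D: NₕSₕ = 1182·1.7 = 2009.4
Σ NₕSₕ = 6692.2.
n_A = 150·2732/6692.2 = 61.235... → 61.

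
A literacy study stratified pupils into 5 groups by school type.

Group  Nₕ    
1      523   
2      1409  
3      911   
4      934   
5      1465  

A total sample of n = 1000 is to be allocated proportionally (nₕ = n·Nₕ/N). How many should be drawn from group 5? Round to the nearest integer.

Share of group 5 = 1465/5242 = 0.27947.
Allocate 1000 × 0.27947 = 279.473... → 279.

279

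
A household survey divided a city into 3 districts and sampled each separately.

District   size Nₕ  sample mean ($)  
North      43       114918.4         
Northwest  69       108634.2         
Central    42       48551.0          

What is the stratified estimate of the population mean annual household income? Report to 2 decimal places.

94002.55

N = 154; weights Wₕ = Nₕ/N = (0.2792, 0.4481, 0.2727).
x̄_st = Σ Wₕ·x̄ₕ = 0.2792·114918.4 + 0.4481·108634.2 + 0.2727·48551.0 ≈ 94002.5519...
→ 94002.55.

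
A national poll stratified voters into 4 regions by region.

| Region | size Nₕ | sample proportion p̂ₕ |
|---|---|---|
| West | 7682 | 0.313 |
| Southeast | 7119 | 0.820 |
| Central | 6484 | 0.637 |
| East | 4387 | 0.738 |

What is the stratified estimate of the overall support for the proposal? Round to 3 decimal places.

0.608

Wₕ = Nₕ/N with N = 25672: 0.2992, 0.2773, 0.2526, 0.1709.
p̂_st = 0.2992·0.313 + 0.2773·0.820 + 0.2526·0.637 + 0.1709·0.738 ≈ 0.60805... → 0.608.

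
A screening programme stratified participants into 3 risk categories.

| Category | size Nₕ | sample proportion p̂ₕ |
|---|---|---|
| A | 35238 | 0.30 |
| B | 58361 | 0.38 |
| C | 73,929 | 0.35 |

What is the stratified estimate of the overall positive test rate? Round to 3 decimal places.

Wₕ = Nₕ/N with N = 167528: 0.2103, 0.3484, 0.4413.
p̂_st = 0.2103·0.30 + 0.3484·0.38 + 0.4413·0.35 ≈ 0.34993... → 0.350.

0.350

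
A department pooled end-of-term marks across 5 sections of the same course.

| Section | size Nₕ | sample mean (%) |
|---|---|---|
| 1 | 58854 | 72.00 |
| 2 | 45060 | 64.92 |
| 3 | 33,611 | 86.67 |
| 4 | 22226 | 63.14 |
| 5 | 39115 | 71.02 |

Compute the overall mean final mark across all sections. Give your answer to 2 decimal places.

71.69

x̄_st = (Σ Nₕx̄ₕ) / (Σ Nₕ) = (58854·72.00 + 45060·64.92 + 33611·86.67 + 22226·63.14 + 39115·71.02) / 198866
= 14257145.51 / 198866 = 71.6922... → 71.69.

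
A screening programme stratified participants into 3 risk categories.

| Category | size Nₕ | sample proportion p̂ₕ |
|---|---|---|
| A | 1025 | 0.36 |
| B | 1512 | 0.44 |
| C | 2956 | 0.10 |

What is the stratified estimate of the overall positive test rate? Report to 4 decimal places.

N = 1025 + 1512 + 2956 = 5493.
Overall proportion = Σ (Nₕ/N)·p̂ₕ.
Σ Nₕp̂ₕ = 369 + 665.28 + 295.6 = 1329.88.
1329.88 / 5493 = 0.242104... → 0.2421.

0.2421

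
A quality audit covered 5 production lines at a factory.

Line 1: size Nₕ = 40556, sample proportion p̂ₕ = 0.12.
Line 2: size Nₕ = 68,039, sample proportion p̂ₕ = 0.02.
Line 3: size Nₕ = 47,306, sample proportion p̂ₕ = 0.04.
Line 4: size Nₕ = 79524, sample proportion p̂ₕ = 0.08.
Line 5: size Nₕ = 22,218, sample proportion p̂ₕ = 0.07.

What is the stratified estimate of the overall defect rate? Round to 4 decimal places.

N = 40556 + 68039 + 47306 + 79524 + 22218 = 257643.
Overall proportion = Σ (Nₕ/N)·p̂ₕ.
Σ Nₕp̂ₕ = 4866.72 + 1360.78 + 1892.24 + 6361.92 + 1555.26 = 16036.92.
16036.92 / 257643 = 0.062245... → 0.0622.

0.0622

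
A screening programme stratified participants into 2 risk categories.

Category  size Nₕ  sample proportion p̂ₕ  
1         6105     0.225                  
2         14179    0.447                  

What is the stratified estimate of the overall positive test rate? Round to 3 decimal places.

Wₕ = Nₕ/N with N = 20284: 0.3010, 0.6990.
p̂_st = 0.3010·0.225 + 0.6990·0.447 ≈ 0.38018... → 0.380.

0.380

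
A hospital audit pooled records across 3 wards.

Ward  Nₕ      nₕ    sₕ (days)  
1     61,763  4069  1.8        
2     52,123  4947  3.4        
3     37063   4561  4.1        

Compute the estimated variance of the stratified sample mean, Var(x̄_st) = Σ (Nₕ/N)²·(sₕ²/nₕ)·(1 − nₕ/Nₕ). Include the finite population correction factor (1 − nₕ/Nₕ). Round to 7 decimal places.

N = 150949; Wₕ = Nₕ/N.
ward 1: (61763/150949)²·1.8²/4069·(1 − 4069/61763) = 0.0001245248
ward 2: (52123/150949)²·3.4²/4947·(1 − 4947/52123) = 0.0002521773
ward 3: (37063/150949)²·4.1²/4561·(1 − 4561/37063) = 0.0001948488
Sum = 0.0005715509 → 0.0005716.

0.0005716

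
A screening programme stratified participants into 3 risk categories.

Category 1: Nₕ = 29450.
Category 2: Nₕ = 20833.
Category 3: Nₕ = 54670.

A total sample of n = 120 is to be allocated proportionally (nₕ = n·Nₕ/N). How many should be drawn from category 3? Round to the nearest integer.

N = 29450 + 20833 + 54670 = 104953.
n_3 = 120·54670/104953 = 62.508... → 63.

63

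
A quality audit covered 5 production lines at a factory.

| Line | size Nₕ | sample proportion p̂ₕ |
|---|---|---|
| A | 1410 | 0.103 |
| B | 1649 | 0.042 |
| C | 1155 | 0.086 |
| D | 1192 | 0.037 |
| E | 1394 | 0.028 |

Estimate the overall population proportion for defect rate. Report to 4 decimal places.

Wₕ = Nₕ/N with N = 6800: 0.2074, 0.2425, 0.1699, 0.1753, 0.2050.
p̂_st = 0.2074·0.103 + 0.2425·0.042 + 0.1699·0.086 + 0.1753·0.037 + 0.2050·0.028 ≈ 0.058376... → 0.0584.

0.0584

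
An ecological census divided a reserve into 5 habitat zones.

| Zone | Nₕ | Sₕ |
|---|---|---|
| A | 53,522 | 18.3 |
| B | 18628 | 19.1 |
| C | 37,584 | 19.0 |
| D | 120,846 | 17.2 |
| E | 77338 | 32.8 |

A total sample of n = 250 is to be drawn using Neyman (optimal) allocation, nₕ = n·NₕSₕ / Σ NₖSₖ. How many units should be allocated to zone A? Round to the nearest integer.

37

Σ NₕSₕ = 53522·18.3 + 18628·19.1 + 37584·19.0 + 120846·17.2 + 77338·32.8 = 6664581.
Share for A: 979452.6/6664581 = 0.14696.
n_A = 250 × 0.14696 = 36.741... → 37.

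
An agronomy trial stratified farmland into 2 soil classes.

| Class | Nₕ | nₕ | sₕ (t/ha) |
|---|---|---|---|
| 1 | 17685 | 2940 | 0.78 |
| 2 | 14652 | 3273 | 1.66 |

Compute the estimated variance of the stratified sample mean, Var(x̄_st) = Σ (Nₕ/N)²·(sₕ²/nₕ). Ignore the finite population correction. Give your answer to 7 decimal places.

0.0002347

N = 32337; Wₕ = Nₕ/N.
class 1: (17685/32337)²·0.78²/2940 = 0.0000618946
class 2: (14652/32337)²·1.66²/3273 = 0.0001728481
Sum = 0.0002347426 → 0.0002347.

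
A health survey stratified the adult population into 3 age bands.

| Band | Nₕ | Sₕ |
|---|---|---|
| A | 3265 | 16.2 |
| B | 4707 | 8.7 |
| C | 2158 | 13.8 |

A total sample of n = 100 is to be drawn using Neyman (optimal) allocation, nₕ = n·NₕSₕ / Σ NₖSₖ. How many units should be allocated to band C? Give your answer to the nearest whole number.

Σ NₕSₕ = 3265·16.2 + 4707·8.7 + 2158·13.8 = 123624.3.
Share for C: 29780.4/123624.3 = 0.24089.
n_C = 100 × 0.24089 = 24.089... → 24.

24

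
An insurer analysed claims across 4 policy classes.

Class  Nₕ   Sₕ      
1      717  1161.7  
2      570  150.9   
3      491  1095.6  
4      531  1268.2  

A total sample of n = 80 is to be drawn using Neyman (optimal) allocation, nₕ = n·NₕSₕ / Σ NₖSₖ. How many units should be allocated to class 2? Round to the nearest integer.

1: NₕSₕ = 717·1161.7 = 832938.9
2: NₕSₕ = 570·150.9 = 86013
3: NₕSₕ = 491·1095.6 = 537939.6
4: NₕSₕ = 531·1268.2 = 673414.2
Σ NₕSₕ = 2130305.7.
n_2 = 80·86013/2130305.7 = 3.230... → 3.

3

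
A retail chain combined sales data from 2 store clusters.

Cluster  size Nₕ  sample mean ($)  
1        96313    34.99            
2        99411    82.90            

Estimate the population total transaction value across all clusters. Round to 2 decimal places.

Estimate total by summing Nₕ·x̄ₕ over strata.
96313·34.99 + 99411·82.90 = 3369991.87 + 8241171.9 = 11611163.77.

11611163.77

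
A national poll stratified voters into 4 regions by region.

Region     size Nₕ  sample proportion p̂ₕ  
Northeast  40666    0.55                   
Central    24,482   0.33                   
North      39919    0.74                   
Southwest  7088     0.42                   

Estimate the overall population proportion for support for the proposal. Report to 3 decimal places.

0.561

N = 40666 + 24482 + 39919 + 7088 = 112155.
Overall proportion = Σ (Nₕ/N)·p̂ₕ.
Σ Nₕp̂ₕ = 22366.3 + 8079.06 + 29540.06 + 2976.96 = 62962.38.
62962.38 / 112155 = 0.56139... → 0.561.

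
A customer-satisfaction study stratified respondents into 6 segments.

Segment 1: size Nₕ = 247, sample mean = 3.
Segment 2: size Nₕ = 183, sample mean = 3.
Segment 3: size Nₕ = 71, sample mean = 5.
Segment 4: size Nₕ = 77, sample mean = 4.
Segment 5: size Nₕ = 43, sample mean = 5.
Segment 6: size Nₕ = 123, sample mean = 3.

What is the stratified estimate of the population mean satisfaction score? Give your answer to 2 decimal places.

N = 744; weights Wₕ = Nₕ/N = (0.3320, 0.2460, 0.0954, 0.1035, 0.0578, 0.1653).
x̄_st = Σ Wₕ·x̄ₕ = 0.3320·3 + 0.2460·3 + 0.0954·5 + 0.1035·4 + 0.0578·5 + 0.1653·3 ≈ 3.4099...
→ 3.41.

3.41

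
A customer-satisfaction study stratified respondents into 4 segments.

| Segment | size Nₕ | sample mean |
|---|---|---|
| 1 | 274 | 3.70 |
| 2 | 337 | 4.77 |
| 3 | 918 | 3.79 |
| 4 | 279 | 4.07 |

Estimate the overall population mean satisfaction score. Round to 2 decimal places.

N = 1808; weights Wₕ = Nₕ/N = (0.1515, 0.1864, 0.5077, 0.1543).
x̄_st = Σ Wₕ·x̄ₕ = 0.1515·3.70 + 0.1864·4.77 + 0.5077·3.79 + 0.1543·4.07 ≈ 4.0022...
→ 4.00.

4.00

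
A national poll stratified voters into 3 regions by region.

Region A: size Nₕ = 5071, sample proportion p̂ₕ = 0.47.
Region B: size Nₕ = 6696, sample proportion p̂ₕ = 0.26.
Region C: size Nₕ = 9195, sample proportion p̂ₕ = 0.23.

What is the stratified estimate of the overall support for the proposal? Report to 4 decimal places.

0.2976

Wₕ = Nₕ/N with N = 20962: 0.2419, 0.3194, 0.4387.
p̂_st = 0.2419·0.47 + 0.3194·0.26 + 0.4387·0.23 ≈ 0.297642... → 0.2976.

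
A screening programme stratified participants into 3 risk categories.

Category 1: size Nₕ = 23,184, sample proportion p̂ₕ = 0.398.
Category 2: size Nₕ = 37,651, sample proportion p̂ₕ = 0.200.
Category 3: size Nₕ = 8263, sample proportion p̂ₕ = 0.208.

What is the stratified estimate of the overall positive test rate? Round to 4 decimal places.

N = 23184 + 37651 + 8263 = 69098.
Overall proportion = Σ (Nₕ/N)·p̂ₕ.
Σ Nₕp̂ₕ = 9227.232 + 7530.2 + 1718.704 = 18476.136.
18476.136 / 69098 = 0.267390... → 0.2674.

0.2674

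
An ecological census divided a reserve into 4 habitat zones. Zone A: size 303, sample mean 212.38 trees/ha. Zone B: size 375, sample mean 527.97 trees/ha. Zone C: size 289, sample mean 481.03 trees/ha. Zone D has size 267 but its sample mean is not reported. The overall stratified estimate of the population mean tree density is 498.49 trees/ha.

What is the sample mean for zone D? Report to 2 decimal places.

800.67

N = 303 + 375 + 289 + 267 = 1234.
Overall total = μ·N = 498.49·1234 = 615136.66.
Subtract the known strata: 303·212.38 + 375·527.97 + 289·481.03 = 401357.56.
Remaining total for zone D: 615136.66 − 401357.56 = 213779.1.
Divide by its size: 213779.1 / 267 = 800.6708... → 800.67.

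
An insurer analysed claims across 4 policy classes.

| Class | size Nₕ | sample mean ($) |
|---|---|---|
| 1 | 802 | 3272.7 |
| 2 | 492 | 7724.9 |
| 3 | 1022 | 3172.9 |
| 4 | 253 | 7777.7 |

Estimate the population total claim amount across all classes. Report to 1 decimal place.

1: 802·3272.7 = 2624705.4
2: 492·7724.9 = 3800650.8
3: 1022·3172.9 = 3242703.8
4: 253·7777.7 = 1967758.1
τ̂ = Σ Nₕx̄ₕ = 11635818.1.

11635818.1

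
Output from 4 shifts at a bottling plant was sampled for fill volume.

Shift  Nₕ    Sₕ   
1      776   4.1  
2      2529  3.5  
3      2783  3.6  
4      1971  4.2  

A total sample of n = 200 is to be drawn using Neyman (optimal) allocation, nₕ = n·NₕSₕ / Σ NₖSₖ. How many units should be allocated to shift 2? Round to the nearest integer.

Σ NₕSₕ = 776·4.1 + 2529·3.5 + 2783·3.6 + 1971·4.2 = 30330.1.
Share for 2: 8851.5/30330.1 = 0.29184.
n_2 = 200 × 0.29184 = 58.368... → 58.

58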